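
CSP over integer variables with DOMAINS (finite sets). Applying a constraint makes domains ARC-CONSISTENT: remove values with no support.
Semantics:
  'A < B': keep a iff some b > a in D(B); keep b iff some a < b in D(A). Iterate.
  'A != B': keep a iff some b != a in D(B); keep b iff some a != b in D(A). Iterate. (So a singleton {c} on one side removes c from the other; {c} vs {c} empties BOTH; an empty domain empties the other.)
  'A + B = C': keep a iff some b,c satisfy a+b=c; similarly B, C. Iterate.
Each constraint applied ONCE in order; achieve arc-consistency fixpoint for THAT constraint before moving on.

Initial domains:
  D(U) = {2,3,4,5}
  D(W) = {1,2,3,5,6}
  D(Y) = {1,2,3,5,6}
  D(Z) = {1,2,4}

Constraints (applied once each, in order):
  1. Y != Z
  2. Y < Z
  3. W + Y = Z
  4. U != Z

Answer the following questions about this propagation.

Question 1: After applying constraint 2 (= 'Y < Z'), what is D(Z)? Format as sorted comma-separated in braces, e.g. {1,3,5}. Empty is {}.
Answer: {2,4}

Derivation:
Constraint 1 (Y != Z) on D(Y)={1,2,3,5,6} D(Z)={1,2,4}: no change
Constraint 2 (Y < Z) on D(Y)={1,2,3,5,6} D(Z)={1,2,4}: Y {1,2,3,5,6}->{1,2,3}; Z {1,2,4}->{2,4}
So after constraint 2: D(Z) = {2,4}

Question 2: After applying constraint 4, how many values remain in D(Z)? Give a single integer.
Constraint 1 (Y != Z) on D(Y)={1,2,3,5,6} D(Z)={1,2,4}: no change
Constraint 2 (Y < Z) on D(Y)={1,2,3,5,6} D(Z)={1,2,4}: Y {1,2,3,5,6}->{1,2,3}; Z {1,2,4}->{2,4}
Constraint 3 (W + Y = Z) on D(W)={1,2,3,5,6} D(Y)={1,2,3} D(Z)={2,4}: W {1,2,3,5,6}->{1,2,3}
Constraint 4 (U != Z) on D(U)={2,3,4,5} D(Z)={2,4}: no change
So after constraint 4: D(Z)={2,4}, size = 2

Answer: 2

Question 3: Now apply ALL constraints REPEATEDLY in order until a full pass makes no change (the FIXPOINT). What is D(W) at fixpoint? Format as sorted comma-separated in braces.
pass 0 (initial): D(W)={1,2,3,5,6}
pass 1: W {1,2,3,5,6}->{1,2,3}; Y {1,2,3,5,6}->{1,2,3}; Z {1,2,4}->{2,4}
pass 2: no change
Fixpoint after 2 passes: D(W) = {1,2,3}

Answer: {1,2,3}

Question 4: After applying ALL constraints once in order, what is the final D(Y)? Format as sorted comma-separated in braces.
Answer: {1,2,3}

Derivation:
Constraint 1 (Y != Z) on D(Y)={1,2,3,5,6} D(Z)={1,2,4}: no change
Constraint 2 (Y < Z) on D(Y)={1,2,3,5,6} D(Z)={1,2,4}: Y {1,2,3,5,6}->{1,2,3}; Z {1,2,4}->{2,4}
Constraint 3 (W + Y = Z) on D(W)={1,2,3,5,6} D(Y)={1,2,3} D(Z)={2,4}: W {1,2,3,5,6}->{1,2,3}
Constraint 4 (U != Z) on D(U)={2,3,4,5} D(Z)={2,4}: no change
So after all 4 constraints: D(Y) = {1,2,3}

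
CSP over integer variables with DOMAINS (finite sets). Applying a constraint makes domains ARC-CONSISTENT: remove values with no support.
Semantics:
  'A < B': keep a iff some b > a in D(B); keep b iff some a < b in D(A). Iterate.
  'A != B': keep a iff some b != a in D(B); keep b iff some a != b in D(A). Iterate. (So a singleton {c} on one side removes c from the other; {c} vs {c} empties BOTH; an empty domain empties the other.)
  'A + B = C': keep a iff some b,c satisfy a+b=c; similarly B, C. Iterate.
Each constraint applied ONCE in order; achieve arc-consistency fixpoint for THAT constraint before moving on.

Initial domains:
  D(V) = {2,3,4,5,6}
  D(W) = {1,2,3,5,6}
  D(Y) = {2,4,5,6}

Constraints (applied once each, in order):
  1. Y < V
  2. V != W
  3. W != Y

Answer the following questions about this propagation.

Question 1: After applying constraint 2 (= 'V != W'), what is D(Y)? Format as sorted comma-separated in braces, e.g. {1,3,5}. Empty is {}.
Answer: {2,4,5}

Derivation:
Constraint 1 (Y < V) on D(Y)={2,4,5,6} D(V)={2,3,4,5,6}: Y {2,4,5,6}->{2,4,5}; V {2,3,4,5,6}->{3,4,5,6}
Constraint 2 (V != W) on D(V)={3,4,5,6} D(W)={1,2,3,5,6}: no change
So after constraint 2: D(Y) = {2,4,5}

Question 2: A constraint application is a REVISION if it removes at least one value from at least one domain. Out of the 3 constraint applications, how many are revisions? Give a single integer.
Answer: 1

Derivation:
Constraint 1 (Y < V) on D(Y)={2,4,5,6} D(V)={2,3,4,5,6}: Y {2,4,5,6}->{2,4,5}; V {2,3,4,5,6}->{3,4,5,6} => REVISION
Constraint 2 (V != W) on D(V)={3,4,5,6} D(W)={1,2,3,5,6}: no change => not a revision
Constraint 3 (W != Y) on D(W)={1,2,3,5,6} D(Y)={2,4,5}: no change => not a revision
Total revisions = 1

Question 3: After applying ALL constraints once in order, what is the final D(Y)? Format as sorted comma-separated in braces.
Constraint 1 (Y < V) on D(Y)={2,4,5,6} D(V)={2,3,4,5,6}: Y {2,4,5,6}->{2,4,5}; V {2,3,4,5,6}->{3,4,5,6}
Constraint 2 (V != W) on D(V)={3,4,5,6} D(W)={1,2,3,5,6}: no change
Constraint 3 (W != Y) on D(W)={1,2,3,5,6} D(Y)={2,4,5}: no change
So after all 3 constraints: D(Y) = {2,4,5}

Answer: {2,4,5}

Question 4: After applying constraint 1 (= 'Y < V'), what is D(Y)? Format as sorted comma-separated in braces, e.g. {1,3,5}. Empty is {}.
Constraint 1 (Y < V) on D(Y)={2,4,5,6} D(V)={2,3,4,5,6}: Y {2,4,5,6}->{2,4,5}; V {2,3,4,5,6}->{3,4,5,6}
So after constraint 1: D(Y) = {2,4,5}

Answer: {2,4,5}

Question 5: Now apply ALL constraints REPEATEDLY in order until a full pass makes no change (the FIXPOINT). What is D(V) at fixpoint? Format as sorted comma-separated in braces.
pass 0 (initial): D(V)={2,3,4,5,6}
pass 1: V {2,3,4,5,6}->{3,4,5,6}; Y {2,4,5,6}->{2,4,5}
pass 2: no change
Fixpoint after 2 passes: D(V) = {3,4,5,6}

Answer: {3,4,5,6}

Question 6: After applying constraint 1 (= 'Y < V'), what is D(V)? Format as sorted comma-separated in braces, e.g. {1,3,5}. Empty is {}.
Constraint 1 (Y < V) on D(Y)={2,4,5,6} D(V)={2,3,4,5,6}: Y {2,4,5,6}->{2,4,5}; V {2,3,4,5,6}->{3,4,5,6}
So after constraint 1: D(V) = {3,4,5,6}

Answer: {3,4,5,6}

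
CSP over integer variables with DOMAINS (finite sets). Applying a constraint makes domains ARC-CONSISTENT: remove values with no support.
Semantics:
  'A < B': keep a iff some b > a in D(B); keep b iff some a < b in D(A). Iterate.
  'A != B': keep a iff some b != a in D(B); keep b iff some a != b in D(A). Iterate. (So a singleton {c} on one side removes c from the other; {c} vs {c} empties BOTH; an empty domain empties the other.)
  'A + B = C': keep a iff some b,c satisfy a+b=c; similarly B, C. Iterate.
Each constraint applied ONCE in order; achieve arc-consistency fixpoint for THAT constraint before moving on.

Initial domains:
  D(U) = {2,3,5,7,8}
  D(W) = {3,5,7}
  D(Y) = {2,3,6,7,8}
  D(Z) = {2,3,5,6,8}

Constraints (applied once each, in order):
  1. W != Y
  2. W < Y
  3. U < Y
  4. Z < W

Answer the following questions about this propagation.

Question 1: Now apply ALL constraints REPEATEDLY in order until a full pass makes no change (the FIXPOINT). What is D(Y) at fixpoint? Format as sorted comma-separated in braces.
Answer: {6,7,8}

Derivation:
pass 0 (initial): D(Y)={2,3,6,7,8}
pass 1: U {2,3,5,7,8}->{2,3,5,7}; Y {2,3,6,7,8}->{6,7,8}; Z {2,3,5,6,8}->{2,3,5,6}
pass 2: no change
Fixpoint after 2 passes: D(Y) = {6,7,8}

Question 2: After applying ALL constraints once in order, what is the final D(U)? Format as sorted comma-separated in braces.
Constraint 1 (W != Y) on D(W)={3,5,7} D(Y)={2,3,6,7,8}: no change
Constraint 2 (W < Y) on D(W)={3,5,7} D(Y)={2,3,6,7,8}: Y {2,3,6,7,8}->{6,7,8}
Constraint 3 (U < Y) on D(U)={2,3,5,7,8} D(Y)={6,7,8}: U {2,3,5,7,8}->{2,3,5,7}
Constraint 4 (Z < W) on D(Z)={2,3,5,6,8} D(W)={3,5,7}: Z {2,3,5,6,8}->{2,3,5,6}
So after all 4 constraints: D(U) = {2,3,5,7}

Answer: {2,3,5,7}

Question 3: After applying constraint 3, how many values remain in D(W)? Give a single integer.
Answer: 3

Derivation:
Constraint 1 (W != Y) on D(W)={3,5,7} D(Y)={2,3,6,7,8}: no change
Constraint 2 (W < Y) on D(W)={3,5,7} D(Y)={2,3,6,7,8}: Y {2,3,6,7,8}->{6,7,8}
Constraint 3 (U < Y) on D(U)={2,3,5,7,8} D(Y)={6,7,8}: U {2,3,5,7,8}->{2,3,5,7}
So after constraint 3: D(W)={3,5,7}, size = 3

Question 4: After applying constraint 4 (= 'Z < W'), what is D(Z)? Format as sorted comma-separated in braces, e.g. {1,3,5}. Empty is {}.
Constraint 1 (W != Y) on D(W)={3,5,7} D(Y)={2,3,6,7,8}: no change
Constraint 2 (W < Y) on D(W)={3,5,7} D(Y)={2,3,6,7,8}: Y {2,3,6,7,8}->{6,7,8}
Constraint 3 (U < Y) on D(U)={2,3,5,7,8} D(Y)={6,7,8}: U {2,3,5,7,8}->{2,3,5,7}
Constraint 4 (Z < W) on D(Z)={2,3,5,6,8} D(W)={3,5,7}: Z {2,3,5,6,8}->{2,3,5,6}
So after constraint 4: D(Z) = {2,3,5,6}

Answer: {2,3,5,6}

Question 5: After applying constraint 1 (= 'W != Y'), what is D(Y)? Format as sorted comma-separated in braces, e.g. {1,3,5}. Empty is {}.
Answer: {2,3,6,7,8}

Derivation:
Constraint 1 (W != Y) on D(W)={3,5,7} D(Y)={2,3,6,7,8}: no change
So after constraint 1: D(Y) = {2,3,6,7,8}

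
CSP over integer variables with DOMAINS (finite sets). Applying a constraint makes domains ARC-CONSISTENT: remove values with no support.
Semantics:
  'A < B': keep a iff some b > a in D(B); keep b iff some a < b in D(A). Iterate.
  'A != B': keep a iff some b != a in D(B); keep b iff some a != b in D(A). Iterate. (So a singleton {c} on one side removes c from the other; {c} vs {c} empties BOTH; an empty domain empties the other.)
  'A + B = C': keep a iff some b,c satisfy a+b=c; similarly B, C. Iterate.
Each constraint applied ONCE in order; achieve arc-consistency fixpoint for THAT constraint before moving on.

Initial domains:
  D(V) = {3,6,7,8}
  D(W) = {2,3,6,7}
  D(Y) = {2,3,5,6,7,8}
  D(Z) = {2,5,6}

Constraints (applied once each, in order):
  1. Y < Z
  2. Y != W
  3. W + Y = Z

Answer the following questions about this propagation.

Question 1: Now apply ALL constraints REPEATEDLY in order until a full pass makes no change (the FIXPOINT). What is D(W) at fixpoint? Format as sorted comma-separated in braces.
pass 0 (initial): D(W)={2,3,6,7}
pass 1: W {2,3,6,7}->{2,3}; Y {2,3,5,6,7,8}->{2,3}; Z {2,5,6}->{5,6}
pass 2: no change
Fixpoint after 2 passes: D(W) = {2,3}

Answer: {2,3}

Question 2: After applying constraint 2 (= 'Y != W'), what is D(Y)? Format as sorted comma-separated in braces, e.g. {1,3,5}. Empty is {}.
Answer: {2,3,5}

Derivation:
Constraint 1 (Y < Z) on D(Y)={2,3,5,6,7,8} D(Z)={2,5,6}: Y {2,3,5,6,7,8}->{2,3,5}; Z {2,5,6}->{5,6}
Constraint 2 (Y != W) on D(Y)={2,3,5} D(W)={2,3,6,7}: no change
So after constraint 2: D(Y) = {2,3,5}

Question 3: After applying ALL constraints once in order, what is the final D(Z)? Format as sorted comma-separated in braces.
Constraint 1 (Y < Z) on D(Y)={2,3,5,6,7,8} D(Z)={2,5,6}: Y {2,3,5,6,7,8}->{2,3,5}; Z {2,5,6}->{5,6}
Constraint 2 (Y != W) on D(Y)={2,3,5} D(W)={2,3,6,7}: no change
Constraint 3 (W + Y = Z) on D(W)={2,3,6,7} D(Y)={2,3,5} D(Z)={5,6}: W {2,3,6,7}->{2,3}; Y {2,3,5}->{2,3}
So after all 3 constraints: D(Z) = {5,6}

Answer: {5,6}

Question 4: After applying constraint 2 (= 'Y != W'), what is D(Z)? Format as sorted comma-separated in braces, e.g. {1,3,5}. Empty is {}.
Answer: {5,6}

Derivation:
Constraint 1 (Y < Z) on D(Y)={2,3,5,6,7,8} D(Z)={2,5,6}: Y {2,3,5,6,7,8}->{2,3,5}; Z {2,5,6}->{5,6}
Constraint 2 (Y != W) on D(Y)={2,3,5} D(W)={2,3,6,7}: no change
So after constraint 2: D(Z) = {5,6}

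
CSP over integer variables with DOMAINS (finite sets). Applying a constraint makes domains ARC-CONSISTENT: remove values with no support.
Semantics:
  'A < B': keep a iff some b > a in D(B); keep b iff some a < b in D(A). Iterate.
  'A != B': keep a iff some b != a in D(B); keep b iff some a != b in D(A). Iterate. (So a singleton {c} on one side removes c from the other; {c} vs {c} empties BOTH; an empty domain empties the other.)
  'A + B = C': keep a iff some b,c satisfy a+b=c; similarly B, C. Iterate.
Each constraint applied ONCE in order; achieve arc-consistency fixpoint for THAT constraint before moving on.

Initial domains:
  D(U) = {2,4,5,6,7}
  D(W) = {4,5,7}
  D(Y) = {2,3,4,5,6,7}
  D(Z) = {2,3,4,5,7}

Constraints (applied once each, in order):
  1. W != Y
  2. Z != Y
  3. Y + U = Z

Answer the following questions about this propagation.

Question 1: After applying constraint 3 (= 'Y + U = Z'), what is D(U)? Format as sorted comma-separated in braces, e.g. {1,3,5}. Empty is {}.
Answer: {2,4,5}

Derivation:
Constraint 1 (W != Y) on D(W)={4,5,7} D(Y)={2,3,4,5,6,7}: no change
Constraint 2 (Z != Y) on D(Z)={2,3,4,5,7} D(Y)={2,3,4,5,6,7}: no change
Constraint 3 (Y + U = Z) on D(Y)={2,3,4,5,6,7} D(U)={2,4,5,6,7} D(Z)={2,3,4,5,7}: Y {2,3,4,5,6,7}->{2,3,5}; U {2,4,5,6,7}->{2,4,5}; Z {2,3,4,5,7}->{4,5,7}
So after constraint 3: D(U) = {2,4,5}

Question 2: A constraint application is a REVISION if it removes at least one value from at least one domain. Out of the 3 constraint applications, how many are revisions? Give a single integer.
Constraint 1 (W != Y) on D(W)={4,5,7} D(Y)={2,3,4,5,6,7}: no change => not a revision
Constraint 2 (Z != Y) on D(Z)={2,3,4,5,7} D(Y)={2,3,4,5,6,7}: no change => not a revision
Constraint 3 (Y + U = Z) on D(Y)={2,3,4,5,6,7} D(U)={2,4,5,6,7} D(Z)={2,3,4,5,7}: Y {2,3,4,5,6,7}->{2,3,5}; U {2,4,5,6,7}->{2,4,5}; Z {2,3,4,5,7}->{4,5,7} => REVISION
Total revisions = 1

Answer: 1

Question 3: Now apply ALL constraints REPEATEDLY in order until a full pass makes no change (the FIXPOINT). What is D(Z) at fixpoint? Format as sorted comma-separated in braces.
pass 0 (initial): D(Z)={2,3,4,5,7}
pass 1: U {2,4,5,6,7}->{2,4,5}; Y {2,3,4,5,6,7}->{2,3,5}; Z {2,3,4,5,7}->{4,5,7}
pass 2: no change
Fixpoint after 2 passes: D(Z) = {4,5,7}

Answer: {4,5,7}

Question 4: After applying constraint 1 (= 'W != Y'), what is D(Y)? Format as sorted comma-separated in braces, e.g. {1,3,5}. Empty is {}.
Constraint 1 (W != Y) on D(W)={4,5,7} D(Y)={2,3,4,5,6,7}: no change
So after constraint 1: D(Y) = {2,3,4,5,6,7}

Answer: {2,3,4,5,6,7}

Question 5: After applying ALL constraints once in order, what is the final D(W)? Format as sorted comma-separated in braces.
Constraint 1 (W != Y) on D(W)={4,5,7} D(Y)={2,3,4,5,6,7}: no change
Constraint 2 (Z != Y) on D(Z)={2,3,4,5,7} D(Y)={2,3,4,5,6,7}: no change
Constraint 3 (Y + U = Z) on D(Y)={2,3,4,5,6,7} D(U)={2,4,5,6,7} D(Z)={2,3,4,5,7}: Y {2,3,4,5,6,7}->{2,3,5}; U {2,4,5,6,7}->{2,4,5}; Z {2,3,4,5,7}->{4,5,7}
So after all 3 constraints: D(W) = {4,5,7}

Answer: {4,5,7}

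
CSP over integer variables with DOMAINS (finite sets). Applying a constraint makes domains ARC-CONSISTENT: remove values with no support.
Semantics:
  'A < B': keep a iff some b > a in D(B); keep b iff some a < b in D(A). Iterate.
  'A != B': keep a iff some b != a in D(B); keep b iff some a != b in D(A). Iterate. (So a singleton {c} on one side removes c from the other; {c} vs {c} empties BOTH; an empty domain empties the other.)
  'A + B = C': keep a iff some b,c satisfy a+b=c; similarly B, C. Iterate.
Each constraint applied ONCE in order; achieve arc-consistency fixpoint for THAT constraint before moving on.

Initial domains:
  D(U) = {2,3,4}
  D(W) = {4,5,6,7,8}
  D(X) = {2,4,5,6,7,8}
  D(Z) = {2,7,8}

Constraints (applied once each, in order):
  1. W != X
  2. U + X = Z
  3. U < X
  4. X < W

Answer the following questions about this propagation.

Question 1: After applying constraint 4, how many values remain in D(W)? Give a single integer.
Constraint 1 (W != X) on D(W)={4,5,6,7,8} D(X)={2,4,5,6,7,8}: no change
Constraint 2 (U + X = Z) on D(U)={2,3,4} D(X)={2,4,5,6,7,8} D(Z)={2,7,8}: X {2,4,5,6,7,8}->{4,5,6}; Z {2,7,8}->{7,8}
Constraint 3 (U < X) on D(U)={2,3,4} D(X)={4,5,6}: no change
Constraint 4 (X < W) on D(X)={4,5,6} D(W)={4,5,6,7,8}: W {4,5,6,7,8}->{5,6,7,8}
So after constraint 4: D(W)={5,6,7,8}, size = 4

Answer: 4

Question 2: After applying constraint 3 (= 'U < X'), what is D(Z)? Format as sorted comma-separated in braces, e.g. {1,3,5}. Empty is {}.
Constraint 1 (W != X) on D(W)={4,5,6,7,8} D(X)={2,4,5,6,7,8}: no change
Constraint 2 (U + X = Z) on D(U)={2,3,4} D(X)={2,4,5,6,7,8} D(Z)={2,7,8}: X {2,4,5,6,7,8}->{4,5,6}; Z {2,7,8}->{7,8}
Constraint 3 (U < X) on D(U)={2,3,4} D(X)={4,5,6}: no change
So after constraint 3: D(Z) = {7,8}

Answer: {7,8}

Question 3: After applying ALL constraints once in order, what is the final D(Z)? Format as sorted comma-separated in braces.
Constraint 1 (W != X) on D(W)={4,5,6,7,8} D(X)={2,4,5,6,7,8}: no change
Constraint 2 (U + X = Z) on D(U)={2,3,4} D(X)={2,4,5,6,7,8} D(Z)={2,7,8}: X {2,4,5,6,7,8}->{4,5,6}; Z {2,7,8}->{7,8}
Constraint 3 (U < X) on D(U)={2,3,4} D(X)={4,5,6}: no change
Constraint 4 (X < W) on D(X)={4,5,6} D(W)={4,5,6,7,8}: W {4,5,6,7,8}->{5,6,7,8}
So after all 4 constraints: D(Z) = {7,8}

Answer: {7,8}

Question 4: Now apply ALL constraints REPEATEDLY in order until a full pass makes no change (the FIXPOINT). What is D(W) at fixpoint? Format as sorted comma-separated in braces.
pass 0 (initial): D(W)={4,5,6,7,8}
pass 1: W {4,5,6,7,8}->{5,6,7,8}; X {2,4,5,6,7,8}->{4,5,6}; Z {2,7,8}->{7,8}
pass 2: no change
Fixpoint after 2 passes: D(W) = {5,6,7,8}

Answer: {5,6,7,8}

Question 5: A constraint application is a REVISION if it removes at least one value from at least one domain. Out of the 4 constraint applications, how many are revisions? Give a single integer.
Constraint 1 (W != X) on D(W)={4,5,6,7,8} D(X)={2,4,5,6,7,8}: no change => not a revision
Constraint 2 (U + X = Z) on D(U)={2,3,4} D(X)={2,4,5,6,7,8} D(Z)={2,7,8}: X {2,4,5,6,7,8}->{4,5,6}; Z {2,7,8}->{7,8} => REVISION
Constraint 3 (U < X) on D(U)={2,3,4} D(X)={4,5,6}: no change => not a revision
Constraint 4 (X < W) on D(X)={4,5,6} D(W)={4,5,6,7,8}: W {4,5,6,7,8}->{5,6,7,8} => REVISION
Total revisions = 2

Answer: 2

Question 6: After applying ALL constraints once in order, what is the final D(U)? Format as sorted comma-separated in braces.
Answer: {2,3,4}

Derivation:
Constraint 1 (W != X) on D(W)={4,5,6,7,8} D(X)={2,4,5,6,7,8}: no change
Constraint 2 (U + X = Z) on D(U)={2,3,4} D(X)={2,4,5,6,7,8} D(Z)={2,7,8}: X {2,4,5,6,7,8}->{4,5,6}; Z {2,7,8}->{7,8}
Constraint 3 (U < X) on D(U)={2,3,4} D(X)={4,5,6}: no change
Constraint 4 (X < W) on D(X)={4,5,6} D(W)={4,5,6,7,8}: W {4,5,6,7,8}->{5,6,7,8}
So after all 4 constraints: D(U) = {2,3,4}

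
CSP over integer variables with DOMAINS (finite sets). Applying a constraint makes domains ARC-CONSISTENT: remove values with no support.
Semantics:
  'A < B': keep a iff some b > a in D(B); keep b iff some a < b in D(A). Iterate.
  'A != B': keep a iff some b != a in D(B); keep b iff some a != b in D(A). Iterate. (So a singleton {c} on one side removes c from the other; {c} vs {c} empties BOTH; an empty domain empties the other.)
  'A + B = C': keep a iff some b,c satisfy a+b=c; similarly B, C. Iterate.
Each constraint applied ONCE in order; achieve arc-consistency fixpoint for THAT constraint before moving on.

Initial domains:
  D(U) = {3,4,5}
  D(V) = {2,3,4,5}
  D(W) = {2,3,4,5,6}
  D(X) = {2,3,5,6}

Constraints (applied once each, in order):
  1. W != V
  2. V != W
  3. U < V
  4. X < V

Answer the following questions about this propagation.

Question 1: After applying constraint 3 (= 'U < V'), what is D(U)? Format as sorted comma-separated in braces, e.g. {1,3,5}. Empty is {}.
Constraint 1 (W != V) on D(W)={2,3,4,5,6} D(V)={2,3,4,5}: no change
Constraint 2 (V != W) on D(V)={2,3,4,5} D(W)={2,3,4,5,6}: no change
Constraint 3 (U < V) on D(U)={3,4,5} D(V)={2,3,4,5}: U {3,4,5}->{3,4}; V {2,3,4,5}->{4,5}
So after constraint 3: D(U) = {3,4}

Answer: {3,4}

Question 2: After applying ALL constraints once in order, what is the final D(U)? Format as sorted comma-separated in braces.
Answer: {3,4}

Derivation:
Constraint 1 (W != V) on D(W)={2,3,4,5,6} D(V)={2,3,4,5}: no change
Constraint 2 (V != W) on D(V)={2,3,4,5} D(W)={2,3,4,5,6}: no change
Constraint 3 (U < V) on D(U)={3,4,5} D(V)={2,3,4,5}: U {3,4,5}->{3,4}; V {2,3,4,5}->{4,5}
Constraint 4 (X < V) on D(X)={2,3,5,6} D(V)={4,5}: X {2,3,5,6}->{2,3}
So after all 4 constraints: D(U) = {3,4}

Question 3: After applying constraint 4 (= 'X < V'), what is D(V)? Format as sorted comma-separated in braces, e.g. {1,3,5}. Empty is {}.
Constraint 1 (W != V) on D(W)={2,3,4,5,6} D(V)={2,3,4,5}: no change
Constraint 2 (V != W) on D(V)={2,3,4,5} D(W)={2,3,4,5,6}: no change
Constraint 3 (U < V) on D(U)={3,4,5} D(V)={2,3,4,5}: U {3,4,5}->{3,4}; V {2,3,4,5}->{4,5}
Constraint 4 (X < V) on D(X)={2,3,5,6} D(V)={4,5}: X {2,3,5,6}->{2,3}
So after constraint 4: D(V) = {4,5}

Answer: {4,5}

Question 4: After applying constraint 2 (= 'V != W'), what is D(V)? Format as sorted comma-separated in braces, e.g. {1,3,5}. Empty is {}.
Answer: {2,3,4,5}

Derivation:
Constraint 1 (W != V) on D(W)={2,3,4,5,6} D(V)={2,3,4,5}: no change
Constraint 2 (V != W) on D(V)={2,3,4,5} D(W)={2,3,4,5,6}: no change
So after constraint 2: D(V) = {2,3,4,5}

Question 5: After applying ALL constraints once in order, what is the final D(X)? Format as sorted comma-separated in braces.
Answer: {2,3}

Derivation:
Constraint 1 (W != V) on D(W)={2,3,4,5,6} D(V)={2,3,4,5}: no change
Constraint 2 (V != W) on D(V)={2,3,4,5} D(W)={2,3,4,5,6}: no change
Constraint 3 (U < V) on D(U)={3,4,5} D(V)={2,3,4,5}: U {3,4,5}->{3,4}; V {2,3,4,5}->{4,5}
Constraint 4 (X < V) on D(X)={2,3,5,6} D(V)={4,5}: X {2,3,5,6}->{2,3}
So after all 4 constraints: D(X) = {2,3}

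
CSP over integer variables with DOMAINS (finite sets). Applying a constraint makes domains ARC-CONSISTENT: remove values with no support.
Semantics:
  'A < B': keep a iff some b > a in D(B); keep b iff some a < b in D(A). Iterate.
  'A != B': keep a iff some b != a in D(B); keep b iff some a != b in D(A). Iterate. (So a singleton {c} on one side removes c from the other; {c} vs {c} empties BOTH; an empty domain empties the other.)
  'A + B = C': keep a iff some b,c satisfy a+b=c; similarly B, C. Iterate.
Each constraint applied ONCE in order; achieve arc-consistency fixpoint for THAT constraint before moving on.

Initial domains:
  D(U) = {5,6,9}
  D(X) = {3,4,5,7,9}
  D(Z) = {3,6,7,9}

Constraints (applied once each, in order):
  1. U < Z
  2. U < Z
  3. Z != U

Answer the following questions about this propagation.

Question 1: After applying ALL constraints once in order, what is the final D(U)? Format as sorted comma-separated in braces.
Answer: {5,6}

Derivation:
Constraint 1 (U < Z) on D(U)={5,6,9} D(Z)={3,6,7,9}: U {5,6,9}->{5,6}; Z {3,6,7,9}->{6,7,9}
Constraint 2 (U < Z) on D(U)={5,6} D(Z)={6,7,9}: no change
Constraint 3 (Z != U) on D(Z)={6,7,9} D(U)={5,6}: no change
So after all 3 constraints: D(U) = {5,6}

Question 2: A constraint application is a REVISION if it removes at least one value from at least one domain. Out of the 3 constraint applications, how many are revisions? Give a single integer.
Constraint 1 (U < Z) on D(U)={5,6,9} D(Z)={3,6,7,9}: U {5,6,9}->{5,6}; Z {3,6,7,9}->{6,7,9} => REVISION
Constraint 2 (U < Z) on D(U)={5,6} D(Z)={6,7,9}: no change => not a revision
Constraint 3 (Z != U) on D(Z)={6,7,9} D(U)={5,6}: no change => not a revision
Total revisions = 1

Answer: 1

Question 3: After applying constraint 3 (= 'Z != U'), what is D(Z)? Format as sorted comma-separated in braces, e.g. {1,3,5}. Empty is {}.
Constraint 1 (U < Z) on D(U)={5,6,9} D(Z)={3,6,7,9}: U {5,6,9}->{5,6}; Z {3,6,7,9}->{6,7,9}
Constraint 2 (U < Z) on D(U)={5,6} D(Z)={6,7,9}: no change
Constraint 3 (Z != U) on D(Z)={6,7,9} D(U)={5,6}: no change
So after constraint 3: D(Z) = {6,7,9}

Answer: {6,7,9}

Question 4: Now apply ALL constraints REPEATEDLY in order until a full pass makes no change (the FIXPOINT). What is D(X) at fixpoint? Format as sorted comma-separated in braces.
pass 0 (initial): D(X)={3,4,5,7,9}
pass 1: U {5,6,9}->{5,6}; Z {3,6,7,9}->{6,7,9}
pass 2: no change
Fixpoint after 2 passes: D(X) = {3,4,5,7,9}

Answer: {3,4,5,7,9}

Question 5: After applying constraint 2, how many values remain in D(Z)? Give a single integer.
Constraint 1 (U < Z) on D(U)={5,6,9} D(Z)={3,6,7,9}: U {5,6,9}->{5,6}; Z {3,6,7,9}->{6,7,9}
Constraint 2 (U < Z) on D(U)={5,6} D(Z)={6,7,9}: no change
So after constraint 2: D(Z)={6,7,9}, size = 3

Answer: 3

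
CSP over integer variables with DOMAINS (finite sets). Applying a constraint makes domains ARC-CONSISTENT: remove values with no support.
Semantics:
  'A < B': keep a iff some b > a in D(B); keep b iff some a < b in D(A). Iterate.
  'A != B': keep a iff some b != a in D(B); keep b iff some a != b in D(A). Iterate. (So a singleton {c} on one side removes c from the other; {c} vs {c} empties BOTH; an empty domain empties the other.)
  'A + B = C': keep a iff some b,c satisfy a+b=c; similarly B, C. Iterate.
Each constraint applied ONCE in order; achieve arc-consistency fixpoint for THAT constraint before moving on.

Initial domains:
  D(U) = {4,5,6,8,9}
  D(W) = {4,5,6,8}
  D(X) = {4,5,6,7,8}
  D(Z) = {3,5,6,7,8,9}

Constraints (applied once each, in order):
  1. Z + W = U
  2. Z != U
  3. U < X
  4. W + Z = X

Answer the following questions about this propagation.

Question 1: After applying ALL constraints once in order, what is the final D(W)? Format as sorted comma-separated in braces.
Answer: {}

Derivation:
Constraint 1 (Z + W = U) on D(Z)={3,5,6,7,8,9} D(W)={4,5,6,8} D(U)={4,5,6,8,9}: Z {3,5,6,7,8,9}->{3,5}; W {4,5,6,8}->{4,5,6}; U {4,5,6,8,9}->{8,9}
Constraint 2 (Z != U) on D(Z)={3,5} D(U)={8,9}: no change
Constraint 3 (U < X) on D(U)={8,9} D(X)={4,5,6,7,8}: U {8,9}->{}; X {4,5,6,7,8}->{}
Constraint 4 (W + Z = X) on D(W)={4,5,6} D(Z)={3,5} D(X)={}: W {4,5,6}->{}; Z {3,5}->{}
So after all 4 constraints: D(W) = {}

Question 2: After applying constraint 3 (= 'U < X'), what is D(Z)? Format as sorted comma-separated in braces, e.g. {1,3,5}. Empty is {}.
Answer: {3,5}

Derivation:
Constraint 1 (Z + W = U) on D(Z)={3,5,6,7,8,9} D(W)={4,5,6,8} D(U)={4,5,6,8,9}: Z {3,5,6,7,8,9}->{3,5}; W {4,5,6,8}->{4,5,6}; U {4,5,6,8,9}->{8,9}
Constraint 2 (Z != U) on D(Z)={3,5} D(U)={8,9}: no change
Constraint 3 (U < X) on D(U)={8,9} D(X)={4,5,6,7,8}: U {8,9}->{}; X {4,5,6,7,8}->{}
So after constraint 3: D(Z) = {3,5}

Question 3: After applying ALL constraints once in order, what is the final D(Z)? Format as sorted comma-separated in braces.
Answer: {}

Derivation:
Constraint 1 (Z + W = U) on D(Z)={3,5,6,7,8,9} D(W)={4,5,6,8} D(U)={4,5,6,8,9}: Z {3,5,6,7,8,9}->{3,5}; W {4,5,6,8}->{4,5,6}; U {4,5,6,8,9}->{8,9}
Constraint 2 (Z != U) on D(Z)={3,5} D(U)={8,9}: no change
Constraint 3 (U < X) on D(U)={8,9} D(X)={4,5,6,7,8}: U {8,9}->{}; X {4,5,6,7,8}->{}
Constraint 4 (W + Z = X) on D(W)={4,5,6} D(Z)={3,5} D(X)={}: W {4,5,6}->{}; Z {3,5}->{}
So after all 4 constraints: D(Z) = {}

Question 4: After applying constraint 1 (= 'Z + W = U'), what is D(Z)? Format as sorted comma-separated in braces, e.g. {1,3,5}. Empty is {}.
Answer: {3,5}

Derivation:
Constraint 1 (Z + W = U) on D(Z)={3,5,6,7,8,9} D(W)={4,5,6,8} D(U)={4,5,6,8,9}: Z {3,5,6,7,8,9}->{3,5}; W {4,5,6,8}->{4,5,6}; U {4,5,6,8,9}->{8,9}
So after constraint 1: D(Z) = {3,5}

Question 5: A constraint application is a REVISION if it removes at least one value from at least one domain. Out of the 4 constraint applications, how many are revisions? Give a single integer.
Answer: 3

Derivation:
Constraint 1 (Z + W = U) on D(Z)={3,5,6,7,8,9} D(W)={4,5,6,8} D(U)={4,5,6,8,9}: Z {3,5,6,7,8,9}->{3,5}; W {4,5,6,8}->{4,5,6}; U {4,5,6,8,9}->{8,9} => REVISION
Constraint 2 (Z != U) on D(Z)={3,5} D(U)={8,9}: no change => not a revision
Constraint 3 (U < X) on D(U)={8,9} D(X)={4,5,6,7,8}: U {8,9}->{}; X {4,5,6,7,8}->{} => REVISION
Constraint 4 (W + Z = X) on D(W)={4,5,6} D(Z)={3,5} D(X)={}: W {4,5,6}->{}; Z {3,5}->{} => REVISION
Total revisions = 3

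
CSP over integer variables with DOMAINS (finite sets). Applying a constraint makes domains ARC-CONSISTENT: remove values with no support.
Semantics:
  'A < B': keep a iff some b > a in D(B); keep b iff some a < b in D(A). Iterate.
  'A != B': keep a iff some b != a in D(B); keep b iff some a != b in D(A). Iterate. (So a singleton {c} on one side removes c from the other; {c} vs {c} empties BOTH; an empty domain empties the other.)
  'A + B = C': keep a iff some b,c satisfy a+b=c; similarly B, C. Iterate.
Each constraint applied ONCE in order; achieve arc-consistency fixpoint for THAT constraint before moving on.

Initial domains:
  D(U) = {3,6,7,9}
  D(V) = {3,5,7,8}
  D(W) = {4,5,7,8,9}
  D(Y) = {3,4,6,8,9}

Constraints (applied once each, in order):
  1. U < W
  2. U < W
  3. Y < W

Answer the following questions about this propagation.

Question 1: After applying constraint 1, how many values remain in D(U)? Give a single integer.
Answer: 3

Derivation:
Constraint 1 (U < W) on D(U)={3,6,7,9} D(W)={4,5,7,8,9}: U {3,6,7,9}->{3,6,7}
So after constraint 1: D(U)={3,6,7}, size = 3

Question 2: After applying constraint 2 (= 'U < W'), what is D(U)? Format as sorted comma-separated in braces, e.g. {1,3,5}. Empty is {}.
Constraint 1 (U < W) on D(U)={3,6,7,9} D(W)={4,5,7,8,9}: U {3,6,7,9}->{3,6,7}
Constraint 2 (U < W) on D(U)={3,6,7} D(W)={4,5,7,8,9}: no change
So after constraint 2: D(U) = {3,6,7}

Answer: {3,6,7}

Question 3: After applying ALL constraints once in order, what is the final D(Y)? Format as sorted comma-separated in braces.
Answer: {3,4,6,8}

Derivation:
Constraint 1 (U < W) on D(U)={3,6,7,9} D(W)={4,5,7,8,9}: U {3,6,7,9}->{3,6,7}
Constraint 2 (U < W) on D(U)={3,6,7} D(W)={4,5,7,8,9}: no change
Constraint 3 (Y < W) on D(Y)={3,4,6,8,9} D(W)={4,5,7,8,9}: Y {3,4,6,8,9}->{3,4,6,8}
So after all 3 constraints: D(Y) = {3,4,6,8}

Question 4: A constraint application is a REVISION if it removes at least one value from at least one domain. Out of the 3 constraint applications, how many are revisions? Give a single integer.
Answer: 2

Derivation:
Constraint 1 (U < W) on D(U)={3,6,7,9} D(W)={4,5,7,8,9}: U {3,6,7,9}->{3,6,7} => REVISION
Constraint 2 (U < W) on D(U)={3,6,7} D(W)={4,5,7,8,9}: no change => not a revision
Constraint 3 (Y < W) on D(Y)={3,4,6,8,9} D(W)={4,5,7,8,9}: Y {3,4,6,8,9}->{3,4,6,8} => REVISION
Total revisions = 2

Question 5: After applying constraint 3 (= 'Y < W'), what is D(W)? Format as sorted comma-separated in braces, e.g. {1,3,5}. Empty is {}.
Constraint 1 (U < W) on D(U)={3,6,7,9} D(W)={4,5,7,8,9}: U {3,6,7,9}->{3,6,7}
Constraint 2 (U < W) on D(U)={3,6,7} D(W)={4,5,7,8,9}: no change
Constraint 3 (Y < W) on D(Y)={3,4,6,8,9} D(W)={4,5,7,8,9}: Y {3,4,6,8,9}->{3,4,6,8}
So after constraint 3: D(W) = {4,5,7,8,9}

Answer: {4,5,7,8,9}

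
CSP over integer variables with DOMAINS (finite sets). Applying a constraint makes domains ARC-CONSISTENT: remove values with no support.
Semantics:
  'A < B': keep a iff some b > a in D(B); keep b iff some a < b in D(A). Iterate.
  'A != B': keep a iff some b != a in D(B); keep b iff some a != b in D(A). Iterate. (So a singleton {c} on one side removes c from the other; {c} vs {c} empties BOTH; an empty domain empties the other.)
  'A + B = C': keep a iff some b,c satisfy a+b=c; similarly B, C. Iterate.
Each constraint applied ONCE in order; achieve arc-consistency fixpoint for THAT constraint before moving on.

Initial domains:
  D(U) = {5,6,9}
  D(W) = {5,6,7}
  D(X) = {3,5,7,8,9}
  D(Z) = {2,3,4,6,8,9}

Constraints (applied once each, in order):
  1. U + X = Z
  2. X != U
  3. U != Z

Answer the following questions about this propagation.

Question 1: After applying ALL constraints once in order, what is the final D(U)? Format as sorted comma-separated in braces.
Constraint 1 (U + X = Z) on D(U)={5,6,9} D(X)={3,5,7,8,9} D(Z)={2,3,4,6,8,9}: U {5,6,9}->{5,6}; X {3,5,7,8,9}->{3}; Z {2,3,4,6,8,9}->{8,9}
Constraint 2 (X != U) on D(X)={3} D(U)={5,6}: no change
Constraint 3 (U != Z) on D(U)={5,6} D(Z)={8,9}: no change
So after all 3 constraints: D(U) = {5,6}

Answer: {5,6}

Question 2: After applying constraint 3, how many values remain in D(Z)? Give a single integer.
Constraint 1 (U + X = Z) on D(U)={5,6,9} D(X)={3,5,7,8,9} D(Z)={2,3,4,6,8,9}: U {5,6,9}->{5,6}; X {3,5,7,8,9}->{3}; Z {2,3,4,6,8,9}->{8,9}
Constraint 2 (X != U) on D(X)={3} D(U)={5,6}: no change
Constraint 3 (U != Z) on D(U)={5,6} D(Z)={8,9}: no change
So after constraint 3: D(Z)={8,9}, size = 2

Answer: 2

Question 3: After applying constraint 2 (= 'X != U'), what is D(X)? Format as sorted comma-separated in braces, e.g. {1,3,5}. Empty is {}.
Constraint 1 (U + X = Z) on D(U)={5,6,9} D(X)={3,5,7,8,9} D(Z)={2,3,4,6,8,9}: U {5,6,9}->{5,6}; X {3,5,7,8,9}->{3}; Z {2,3,4,6,8,9}->{8,9}
Constraint 2 (X != U) on D(X)={3} D(U)={5,6}: no change
So after constraint 2: D(X) = {3}

Answer: {3}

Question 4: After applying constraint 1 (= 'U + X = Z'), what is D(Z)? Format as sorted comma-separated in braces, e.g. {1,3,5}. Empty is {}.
Answer: {8,9}

Derivation:
Constraint 1 (U + X = Z) on D(U)={5,6,9} D(X)={3,5,7,8,9} D(Z)={2,3,4,6,8,9}: U {5,6,9}->{5,6}; X {3,5,7,8,9}->{3}; Z {2,3,4,6,8,9}->{8,9}
So after constraint 1: D(Z) = {8,9}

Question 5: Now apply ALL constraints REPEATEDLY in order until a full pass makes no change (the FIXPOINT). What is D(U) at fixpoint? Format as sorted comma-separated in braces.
pass 0 (initial): D(U)={5,6,9}
pass 1: U {5,6,9}->{5,6}; X {3,5,7,8,9}->{3}; Z {2,3,4,6,8,9}->{8,9}
pass 2: no change
Fixpoint after 2 passes: D(U) = {5,6}

Answer: {5,6}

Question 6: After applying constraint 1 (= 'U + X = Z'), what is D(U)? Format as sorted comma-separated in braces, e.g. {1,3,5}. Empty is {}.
Constraint 1 (U + X = Z) on D(U)={5,6,9} D(X)={3,5,7,8,9} D(Z)={2,3,4,6,8,9}: U {5,6,9}->{5,6}; X {3,5,7,8,9}->{3}; Z {2,3,4,6,8,9}->{8,9}
So after constraint 1: D(U) = {5,6}

Answer: {5,6}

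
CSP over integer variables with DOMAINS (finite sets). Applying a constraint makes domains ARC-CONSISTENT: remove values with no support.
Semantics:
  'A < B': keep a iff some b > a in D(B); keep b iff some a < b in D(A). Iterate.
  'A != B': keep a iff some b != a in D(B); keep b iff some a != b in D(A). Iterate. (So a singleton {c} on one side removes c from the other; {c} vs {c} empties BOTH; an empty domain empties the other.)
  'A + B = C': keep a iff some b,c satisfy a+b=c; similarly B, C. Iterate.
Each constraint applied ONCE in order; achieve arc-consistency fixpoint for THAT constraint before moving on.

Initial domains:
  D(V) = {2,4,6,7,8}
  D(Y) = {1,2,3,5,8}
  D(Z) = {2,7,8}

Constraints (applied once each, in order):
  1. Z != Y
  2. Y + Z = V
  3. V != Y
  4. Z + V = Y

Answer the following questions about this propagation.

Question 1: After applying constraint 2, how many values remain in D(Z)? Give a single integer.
Answer: 2

Derivation:
Constraint 1 (Z != Y) on D(Z)={2,7,8} D(Y)={1,2,3,5,8}: no change
Constraint 2 (Y + Z = V) on D(Y)={1,2,3,5,8} D(Z)={2,7,8} D(V)={2,4,6,7,8}: Y {1,2,3,5,8}->{1,2,5}; Z {2,7,8}->{2,7}; V {2,4,6,7,8}->{4,7,8}
So after constraint 2: D(Z)={2,7}, size = 2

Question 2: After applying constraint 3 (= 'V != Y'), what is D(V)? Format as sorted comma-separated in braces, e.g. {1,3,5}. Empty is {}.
Constraint 1 (Z != Y) on D(Z)={2,7,8} D(Y)={1,2,3,5,8}: no change
Constraint 2 (Y + Z = V) on D(Y)={1,2,3,5,8} D(Z)={2,7,8} D(V)={2,4,6,7,8}: Y {1,2,3,5,8}->{1,2,5}; Z {2,7,8}->{2,7}; V {2,4,6,7,8}->{4,7,8}
Constraint 3 (V != Y) on D(V)={4,7,8} D(Y)={1,2,5}: no change
So after constraint 3: D(V) = {4,7,8}

Answer: {4,7,8}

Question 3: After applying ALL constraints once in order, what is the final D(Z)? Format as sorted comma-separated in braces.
Answer: {}

Derivation:
Constraint 1 (Z != Y) on D(Z)={2,7,8} D(Y)={1,2,3,5,8}: no change
Constraint 2 (Y + Z = V) on D(Y)={1,2,3,5,8} D(Z)={2,7,8} D(V)={2,4,6,7,8}: Y {1,2,3,5,8}->{1,2,5}; Z {2,7,8}->{2,7}; V {2,4,6,7,8}->{4,7,8}
Constraint 3 (V != Y) on D(V)={4,7,8} D(Y)={1,2,5}: no change
Constraint 4 (Z + V = Y) on D(Z)={2,7} D(V)={4,7,8} D(Y)={1,2,5}: Z {2,7}->{}; V {4,7,8}->{}; Y {1,2,5}->{}
So after all 4 constraints: D(Z) = {}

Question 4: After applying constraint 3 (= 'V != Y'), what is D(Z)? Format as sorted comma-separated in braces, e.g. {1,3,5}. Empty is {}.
Answer: {2,7}

Derivation:
Constraint 1 (Z != Y) on D(Z)={2,7,8} D(Y)={1,2,3,5,8}: no change
Constraint 2 (Y + Z = V) on D(Y)={1,2,3,5,8} D(Z)={2,7,8} D(V)={2,4,6,7,8}: Y {1,2,3,5,8}->{1,2,5}; Z {2,7,8}->{2,7}; V {2,4,6,7,8}->{4,7,8}
Constraint 3 (V != Y) on D(V)={4,7,8} D(Y)={1,2,5}: no change
So after constraint 3: D(Z) = {2,7}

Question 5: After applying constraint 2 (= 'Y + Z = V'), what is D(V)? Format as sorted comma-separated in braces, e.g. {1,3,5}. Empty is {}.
Constraint 1 (Z != Y) on D(Z)={2,7,8} D(Y)={1,2,3,5,8}: no change
Constraint 2 (Y + Z = V) on D(Y)={1,2,3,5,8} D(Z)={2,7,8} D(V)={2,4,6,7,8}: Y {1,2,3,5,8}->{1,2,5}; Z {2,7,8}->{2,7}; V {2,4,6,7,8}->{4,7,8}
So after constraint 2: D(V) = {4,7,8}

Answer: {4,7,8}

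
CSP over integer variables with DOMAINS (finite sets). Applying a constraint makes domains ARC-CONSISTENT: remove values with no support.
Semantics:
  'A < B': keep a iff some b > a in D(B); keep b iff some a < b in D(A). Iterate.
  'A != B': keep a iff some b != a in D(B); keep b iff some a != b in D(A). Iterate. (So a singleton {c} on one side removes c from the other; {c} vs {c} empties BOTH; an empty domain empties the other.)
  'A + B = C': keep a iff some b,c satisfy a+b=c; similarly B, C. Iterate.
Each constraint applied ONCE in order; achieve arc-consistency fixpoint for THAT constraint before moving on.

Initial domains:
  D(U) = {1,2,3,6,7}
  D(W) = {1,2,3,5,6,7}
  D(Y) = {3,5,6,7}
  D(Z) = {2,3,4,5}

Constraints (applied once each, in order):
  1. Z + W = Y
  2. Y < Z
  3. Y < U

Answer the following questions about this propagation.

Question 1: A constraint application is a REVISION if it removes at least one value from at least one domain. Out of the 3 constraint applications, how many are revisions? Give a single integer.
Answer: 3

Derivation:
Constraint 1 (Z + W = Y) on D(Z)={2,3,4,5} D(W)={1,2,3,5,6,7} D(Y)={3,5,6,7}: W {1,2,3,5,6,7}->{1,2,3,5} => REVISION
Constraint 2 (Y < Z) on D(Y)={3,5,6,7} D(Z)={2,3,4,5}: Y {3,5,6,7}->{3}; Z {2,3,4,5}->{4,5} => REVISION
Constraint 3 (Y < U) on D(Y)={3} D(U)={1,2,3,6,7}: U {1,2,3,6,7}->{6,7} => REVISION
Total revisions = 3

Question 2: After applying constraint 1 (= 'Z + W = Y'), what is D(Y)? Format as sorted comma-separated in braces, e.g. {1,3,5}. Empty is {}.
Answer: {3,5,6,7}

Derivation:
Constraint 1 (Z + W = Y) on D(Z)={2,3,4,5} D(W)={1,2,3,5,6,7} D(Y)={3,5,6,7}: W {1,2,3,5,6,7}->{1,2,3,5}
So after constraint 1: D(Y) = {3,5,6,7}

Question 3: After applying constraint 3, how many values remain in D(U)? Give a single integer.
Constraint 1 (Z + W = Y) on D(Z)={2,3,4,5} D(W)={1,2,3,5,6,7} D(Y)={3,5,6,7}: W {1,2,3,5,6,7}->{1,2,3,5}
Constraint 2 (Y < Z) on D(Y)={3,5,6,7} D(Z)={2,3,4,5}: Y {3,5,6,7}->{3}; Z {2,3,4,5}->{4,5}
Constraint 3 (Y < U) on D(Y)={3} D(U)={1,2,3,6,7}: U {1,2,3,6,7}->{6,7}
So after constraint 3: D(U)={6,7}, size = 2

Answer: 2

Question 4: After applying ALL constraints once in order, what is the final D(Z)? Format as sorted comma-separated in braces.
Constraint 1 (Z + W = Y) on D(Z)={2,3,4,5} D(W)={1,2,3,5,6,7} D(Y)={3,5,6,7}: W {1,2,3,5,6,7}->{1,2,3,5}
Constraint 2 (Y < Z) on D(Y)={3,5,6,7} D(Z)={2,3,4,5}: Y {3,5,6,7}->{3}; Z {2,3,4,5}->{4,5}
Constraint 3 (Y < U) on D(Y)={3} D(U)={1,2,3,6,7}: U {1,2,3,6,7}->{6,7}
So after all 3 constraints: D(Z) = {4,5}

Answer: {4,5}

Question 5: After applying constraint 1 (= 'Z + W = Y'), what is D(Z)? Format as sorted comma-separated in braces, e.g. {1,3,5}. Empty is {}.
Constraint 1 (Z + W = Y) on D(Z)={2,3,4,5} D(W)={1,2,3,5,6,7} D(Y)={3,5,6,7}: W {1,2,3,5,6,7}->{1,2,3,5}
So after constraint 1: D(Z) = {2,3,4,5}

Answer: {2,3,4,5}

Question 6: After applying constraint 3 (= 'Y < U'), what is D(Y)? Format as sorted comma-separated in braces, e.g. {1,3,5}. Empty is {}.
Answer: {3}

Derivation:
Constraint 1 (Z + W = Y) on D(Z)={2,3,4,5} D(W)={1,2,3,5,6,7} D(Y)={3,5,6,7}: W {1,2,3,5,6,7}->{1,2,3,5}
Constraint 2 (Y < Z) on D(Y)={3,5,6,7} D(Z)={2,3,4,5}: Y {3,5,6,7}->{3}; Z {2,3,4,5}->{4,5}
Constraint 3 (Y < U) on D(Y)={3} D(U)={1,2,3,6,7}: U {1,2,3,6,7}->{6,7}
So after constraint 3: D(Y) = {3}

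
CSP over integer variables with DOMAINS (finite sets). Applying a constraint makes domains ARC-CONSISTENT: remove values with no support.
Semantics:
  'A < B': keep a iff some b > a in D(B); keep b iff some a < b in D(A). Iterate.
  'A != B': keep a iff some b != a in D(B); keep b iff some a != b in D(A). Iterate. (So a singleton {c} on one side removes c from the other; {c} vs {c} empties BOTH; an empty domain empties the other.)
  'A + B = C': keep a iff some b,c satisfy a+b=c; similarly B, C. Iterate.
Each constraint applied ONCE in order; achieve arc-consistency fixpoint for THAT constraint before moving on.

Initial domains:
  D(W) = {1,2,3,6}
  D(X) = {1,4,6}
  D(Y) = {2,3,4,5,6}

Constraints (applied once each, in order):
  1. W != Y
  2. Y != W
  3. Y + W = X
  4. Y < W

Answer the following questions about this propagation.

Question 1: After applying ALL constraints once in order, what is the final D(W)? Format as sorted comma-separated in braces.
Constraint 1 (W != Y) on D(W)={1,2,3,6} D(Y)={2,3,4,5,6}: no change
Constraint 2 (Y != W) on D(Y)={2,3,4,5,6} D(W)={1,2,3,6}: no change
Constraint 3 (Y + W = X) on D(Y)={2,3,4,5,6} D(W)={1,2,3,6} D(X)={1,4,6}: Y {2,3,4,5,6}->{2,3,4,5}; W {1,2,3,6}->{1,2,3}; X {1,4,6}->{4,6}
Constraint 4 (Y < W) on D(Y)={2,3,4,5} D(W)={1,2,3}: Y {2,3,4,5}->{2}; W {1,2,3}->{3}
So after all 4 constraints: D(W) = {3}

Answer: {3}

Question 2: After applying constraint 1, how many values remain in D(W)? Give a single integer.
Constraint 1 (W != Y) on D(W)={1,2,3,6} D(Y)={2,3,4,5,6}: no change
So after constraint 1: D(W)={1,2,3,6}, size = 4

Answer: 4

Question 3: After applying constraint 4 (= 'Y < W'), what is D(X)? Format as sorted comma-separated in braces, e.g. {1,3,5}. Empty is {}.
Constraint 1 (W != Y) on D(W)={1,2,3,6} D(Y)={2,3,4,5,6}: no change
Constraint 2 (Y != W) on D(Y)={2,3,4,5,6} D(W)={1,2,3,6}: no change
Constraint 3 (Y + W = X) on D(Y)={2,3,4,5,6} D(W)={1,2,3,6} D(X)={1,4,6}: Y {2,3,4,5,6}->{2,3,4,5}; W {1,2,3,6}->{1,2,3}; X {1,4,6}->{4,6}
Constraint 4 (Y < W) on D(Y)={2,3,4,5} D(W)={1,2,3}: Y {2,3,4,5}->{2}; W {1,2,3}->{3}
So after constraint 4: D(X) = {4,6}

Answer: {4,6}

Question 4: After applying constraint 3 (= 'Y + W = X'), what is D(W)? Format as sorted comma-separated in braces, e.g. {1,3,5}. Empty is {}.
Constraint 1 (W != Y) on D(W)={1,2,3,6} D(Y)={2,3,4,5,6}: no change
Constraint 2 (Y != W) on D(Y)={2,3,4,5,6} D(W)={1,2,3,6}: no change
Constraint 3 (Y + W = X) on D(Y)={2,3,4,5,6} D(W)={1,2,3,6} D(X)={1,4,6}: Y {2,3,4,5,6}->{2,3,4,5}; W {1,2,3,6}->{1,2,3}; X {1,4,6}->{4,6}
So after constraint 3: D(W) = {1,2,3}

Answer: {1,2,3}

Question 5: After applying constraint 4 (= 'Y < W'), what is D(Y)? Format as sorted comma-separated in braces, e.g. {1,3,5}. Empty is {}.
Constraint 1 (W != Y) on D(W)={1,2,3,6} D(Y)={2,3,4,5,6}: no change
Constraint 2 (Y != W) on D(Y)={2,3,4,5,6} D(W)={1,2,3,6}: no change
Constraint 3 (Y + W = X) on D(Y)={2,3,4,5,6} D(W)={1,2,3,6} D(X)={1,4,6}: Y {2,3,4,5,6}->{2,3,4,5}; W {1,2,3,6}->{1,2,3}; X {1,4,6}->{4,6}
Constraint 4 (Y < W) on D(Y)={2,3,4,5} D(W)={1,2,3}: Y {2,3,4,5}->{2}; W {1,2,3}->{3}
So after constraint 4: D(Y) = {2}

Answer: {2}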